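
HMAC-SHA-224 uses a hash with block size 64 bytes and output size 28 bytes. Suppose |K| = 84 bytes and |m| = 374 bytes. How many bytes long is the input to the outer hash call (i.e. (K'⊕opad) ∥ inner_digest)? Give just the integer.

Key is 84 > 64 bytes, so it is hashed to 28 bytes then zero-padded to 64: |K'| = 64.
Outer input = (K'⊕opad) ∥ H(inner) → 64 + 28 = 92 bytes.

92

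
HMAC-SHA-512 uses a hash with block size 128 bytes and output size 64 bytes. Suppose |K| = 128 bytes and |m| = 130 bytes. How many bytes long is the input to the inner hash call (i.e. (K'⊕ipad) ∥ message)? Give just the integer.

Key is 128 ≤ 128 bytes, zero-padded: |K'| = 128.
Inner input = (K'⊕ipad) ∥ m → 128 + 130 = 258 bytes.

258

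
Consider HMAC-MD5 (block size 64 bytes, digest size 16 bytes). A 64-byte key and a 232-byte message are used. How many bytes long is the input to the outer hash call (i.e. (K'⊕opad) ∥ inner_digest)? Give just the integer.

Key is 64 ≤ 64 bytes, zero-padded: |K'| = 64.
Outer input = (K'⊕opad) ∥ H(inner) → 64 + 16 = 80 bytes.

80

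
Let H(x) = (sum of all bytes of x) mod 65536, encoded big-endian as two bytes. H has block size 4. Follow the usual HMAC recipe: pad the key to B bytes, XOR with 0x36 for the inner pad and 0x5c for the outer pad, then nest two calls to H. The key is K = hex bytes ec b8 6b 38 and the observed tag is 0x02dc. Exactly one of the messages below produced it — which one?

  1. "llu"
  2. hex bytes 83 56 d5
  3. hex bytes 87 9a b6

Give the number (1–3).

3

Key hex bytes ec b8 6b 38 is exactly B = 4 bytes: K' = ec b8 6b 38.
K' ⊕ ipad = da 8e 5d 0e; K' ⊕ opad = b0 e4 37 64.
m1: inner = H(da 8e 5d 0e 6c 6c 75) = 03 20; tag = H(b0 e4 37 64 03 20) = 0252
m2: inner = H(da 8e 5d 0e 83 56 d5) = 03 81; tag = H(b0 e4 37 64 03 81) = 02b3
m3: inner = H(da 8e 5d 0e 87 9a b6) = 03 aa; tag = H(b0 e4 37 64 03 aa) = 02dc ← matches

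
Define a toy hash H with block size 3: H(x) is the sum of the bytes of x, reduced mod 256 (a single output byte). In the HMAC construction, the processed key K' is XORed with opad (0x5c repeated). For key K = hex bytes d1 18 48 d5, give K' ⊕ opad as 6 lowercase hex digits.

Key hex bytes d1 18 48 d5 is 4 bytes > B = 3, so hash it first: H(key) = 06, then zero-pad to 3 bytes: K' = 06 00 00.
XOR each byte with 0x5c: 06⊕5c=5a, 00⊕5c=5c, 00⊕5c=5c.

5a5c5c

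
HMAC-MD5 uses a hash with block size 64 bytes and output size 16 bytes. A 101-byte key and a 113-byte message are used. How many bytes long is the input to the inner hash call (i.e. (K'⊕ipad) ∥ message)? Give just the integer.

177

Key is 101 > 64 bytes, so it is hashed to 16 bytes then zero-padded to 64: |K'| = 64.
Inner input = (K'⊕ipad) ∥ m → 64 + 113 = 177 bytes.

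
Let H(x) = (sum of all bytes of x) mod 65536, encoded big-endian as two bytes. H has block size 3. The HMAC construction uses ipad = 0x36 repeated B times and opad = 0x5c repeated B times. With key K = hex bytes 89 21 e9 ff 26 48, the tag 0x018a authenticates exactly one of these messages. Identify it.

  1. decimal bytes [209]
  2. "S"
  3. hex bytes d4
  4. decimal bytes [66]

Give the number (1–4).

1

Key hex bytes 89 21 e9 ff 26 48 is 6 bytes > B = 3, so hash it first: H(key) = 03 00, then zero-pad to 3 bytes: K' = 03 00 00.
K' ⊕ ipad = 35 36 36; K' ⊕ opad = 5f 5c 5c.
m1: inner = H(35 36 36 d1) = 01 72; tag = H(5f 5c 5c 01 72) = 018a ← matches
m2: inner = H(35 36 36 53) = 00 f4; tag = H(5f 5c 5c 00 f4) = 020b
m3: inner = H(35 36 36 d4) = 01 75; tag = H(5f 5c 5c 01 75) = 018d
m4: inner = H(35 36 36 42) = 00 e3; tag = H(5f 5c 5c 00 e3) = 01fa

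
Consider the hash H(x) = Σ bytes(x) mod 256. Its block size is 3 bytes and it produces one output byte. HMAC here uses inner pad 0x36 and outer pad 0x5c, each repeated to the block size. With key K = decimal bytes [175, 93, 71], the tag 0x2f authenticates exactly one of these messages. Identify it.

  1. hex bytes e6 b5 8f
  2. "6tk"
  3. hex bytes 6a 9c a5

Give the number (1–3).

3

Key decimal bytes [175, 93, 71] = af 5d 47 is exactly B = 3 bytes: K' = af 5d 47.
K' ⊕ ipad = 99 6b 71; K' ⊕ opad = f3 01 1b.
m1: inner = H(99 6b 71 e6 b5 8f) = 9f; tag = H(f3 01 1b 9f) = ae
m2: inner = H(99 6b 71 36 74 6b) = 8a; tag = H(f3 01 1b 8a) = 99
m3: inner = H(99 6b 71 6a 9c a5) = 20; tag = H(f3 01 1b 20) = 2f ← matches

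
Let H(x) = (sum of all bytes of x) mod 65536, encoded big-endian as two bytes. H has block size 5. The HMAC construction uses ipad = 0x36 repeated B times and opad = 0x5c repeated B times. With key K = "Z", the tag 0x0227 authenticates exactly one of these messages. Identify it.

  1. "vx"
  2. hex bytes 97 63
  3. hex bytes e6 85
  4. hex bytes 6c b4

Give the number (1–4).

3

Key "Z" = 5a is 1 byte ≤ B = 5; zero-pad to 5 bytes: K' = 5a 00 00 00 00.
K' ⊕ ipad = 6c 36 36 36 36; K' ⊕ opad = 06 5c 5c 5c 5c.
m1: inner = H(6c 36 36 36 36 76 78) = 02 32; tag = H(06 5c 5c 5c 5c 02 32) = 01aa
m2: inner = H(6c 36 36 36 36 97 63) = 02 3e; tag = H(06 5c 5c 5c 5c 02 3e) = 01b6
m3: inner = H(6c 36 36 36 36 e6 85) = 02 af; tag = H(06 5c 5c 5c 5c 02 af) = 0227 ← matches
m4: inner = H(6c 36 36 36 36 6c b4) = 02 64; tag = H(06 5c 5c 5c 5c 02 64) = 01dc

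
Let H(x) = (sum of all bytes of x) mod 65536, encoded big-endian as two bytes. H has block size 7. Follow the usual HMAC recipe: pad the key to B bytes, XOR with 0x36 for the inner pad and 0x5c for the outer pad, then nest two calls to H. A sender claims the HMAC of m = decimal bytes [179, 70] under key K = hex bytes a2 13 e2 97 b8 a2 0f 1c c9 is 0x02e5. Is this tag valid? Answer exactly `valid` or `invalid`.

Key hex bytes a2 13 e2 97 b8 a2 0f 1c c9 is 9 bytes > B = 7, so hash it first: H(key) = 04 7c, then zero-pad to 7 bytes: K' = 04 7c 00 00 00 00 00.
K' ⊕ ipad = 32 4a 36 36 36 36 36; K' ⊕ opad = 58 20 5c 5c 5c 5c 5c.
Inner hash: sum = 50+74+54+54+54+54+54+179+70 = 643 → 02 83.
Outer hash (recomputed tag): sum = 88+32+92+92+92+92+92+2+131 = 713 → 02 c9.
Recomputed tag = 02c9; claimed = 02e5 → mismatch.

invalid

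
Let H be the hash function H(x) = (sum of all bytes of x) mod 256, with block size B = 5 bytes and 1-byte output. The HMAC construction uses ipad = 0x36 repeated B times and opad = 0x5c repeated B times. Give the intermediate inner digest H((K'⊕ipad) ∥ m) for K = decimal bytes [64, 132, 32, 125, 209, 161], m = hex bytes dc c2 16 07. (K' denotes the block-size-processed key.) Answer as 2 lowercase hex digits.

78

Key decimal bytes [64, 132, 32, 125, 209, 161] = 40 84 20 7d d1 a1 is 6 bytes > B = 5, so hash it first: H(key) = d3, then zero-pad to 5 bytes: K' = d3 00 00 00 00.
K' ⊕ ipad = e5 36 36 36 36.
Inner input = e5 36 36 36 36 ∥ dc c2 16 07.
Inner hash: sum = 229+54+54+54+54+220+194+22+7 = 888; mod 256 = 120 → 78.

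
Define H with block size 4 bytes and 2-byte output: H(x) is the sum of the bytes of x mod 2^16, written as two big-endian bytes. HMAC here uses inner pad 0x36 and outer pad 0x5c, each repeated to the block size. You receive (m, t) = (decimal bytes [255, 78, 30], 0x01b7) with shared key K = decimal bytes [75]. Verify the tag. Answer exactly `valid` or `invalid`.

Key decimal bytes [75] = 4b is 1 byte ≤ B = 4; zero-pad to 4 bytes: K' = 4b 00 00 00.
K' ⊕ ipad = 7d 36 36 36; K' ⊕ opad = 17 5c 5c 5c.
Inner hash: sum = 125+54+54+54+255+78+30 = 650 → 02 8a.
Outer hash (recomputed tag): sum = 23+92+92+92+2+138 = 439 → 01 b7.
Recomputed tag = 01b7; claimed = 01b7 → match.

valid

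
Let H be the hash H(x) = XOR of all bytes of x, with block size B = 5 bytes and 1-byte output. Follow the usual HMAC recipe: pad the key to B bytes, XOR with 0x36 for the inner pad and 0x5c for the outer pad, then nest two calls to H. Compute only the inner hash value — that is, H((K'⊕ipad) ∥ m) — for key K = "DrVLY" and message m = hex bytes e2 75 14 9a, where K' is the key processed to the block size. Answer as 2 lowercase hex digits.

5a

Key "DrVLY" = 44 72 56 4c 59 is exactly B = 5 bytes: K' = 44 72 56 4c 59.
K' ⊕ ipad = 72 44 60 7a 6f.
Inner input = 72 44 60 7a 6f ∥ e2 75 14 9a.
Inner hash: XOR 72⊕44⊕60⊕7a⊕6f⊕e2⊕75⊕14⊕9a = 5a.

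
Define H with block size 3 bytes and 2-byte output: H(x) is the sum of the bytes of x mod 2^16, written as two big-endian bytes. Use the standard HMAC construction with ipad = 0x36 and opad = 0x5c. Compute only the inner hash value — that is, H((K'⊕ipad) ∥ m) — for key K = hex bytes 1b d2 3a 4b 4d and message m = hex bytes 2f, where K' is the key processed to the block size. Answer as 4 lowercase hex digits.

Key hex bytes 1b d2 3a 4b 4d is 5 bytes > B = 3, so hash it first: H(key) = 01 bf, then zero-pad to 3 bytes: K' = 01 bf 00.
K' ⊕ ipad = 37 89 36.
Inner input = 37 89 36 ∥ 2f.
Inner hash: sum = 55+137+54+47 = 293 → 01 25.

0125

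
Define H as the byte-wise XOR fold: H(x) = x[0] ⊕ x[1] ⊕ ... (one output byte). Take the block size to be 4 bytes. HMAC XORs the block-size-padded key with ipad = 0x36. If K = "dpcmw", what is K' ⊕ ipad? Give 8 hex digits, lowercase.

5b363636

Key "dpcmw" = 64 70 63 6d 77 is 5 bytes > B = 4, so hash it first: H(key) = 6d, then zero-pad to 4 bytes: K' = 6d 00 00 00.
XOR each byte with 0x36: 6d⊕36=5b, 00⊕36=36, 00⊕36=36, 00⊕36=36.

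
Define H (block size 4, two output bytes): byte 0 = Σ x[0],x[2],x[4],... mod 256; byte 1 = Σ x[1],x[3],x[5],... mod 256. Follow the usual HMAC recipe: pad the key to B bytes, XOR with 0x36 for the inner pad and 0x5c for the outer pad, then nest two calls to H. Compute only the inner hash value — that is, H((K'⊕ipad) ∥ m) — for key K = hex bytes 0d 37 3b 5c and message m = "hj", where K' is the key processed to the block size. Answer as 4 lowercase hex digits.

b0d5

Key hex bytes 0d 37 3b 5c is exactly B = 4 bytes: K' = 0d 37 3b 5c.
K' ⊕ ipad = 3b 01 0d 6a.
Inner input = 3b 01 0d 6a ∥ 68 6a.
Inner hash: even-index sum = 176 mod 256 = 176; odd-index sum = 213 mod 256 = 213 → b0 d5.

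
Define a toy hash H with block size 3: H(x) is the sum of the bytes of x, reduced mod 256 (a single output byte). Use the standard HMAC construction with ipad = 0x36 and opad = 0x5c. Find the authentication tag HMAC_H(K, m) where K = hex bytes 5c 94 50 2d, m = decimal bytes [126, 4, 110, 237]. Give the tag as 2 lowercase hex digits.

8d

Key hex bytes 5c 94 50 2d is 4 bytes > B = 3, so hash it first: H(key) = 6d, then zero-pad to 3 bytes: K' = 6d 00 00.
K' ⊕ ipad = 5b 36 36.  K' ⊕ opad = 31 5c 5c.
Inner input = (K'⊕ipad) ∥ m = 5b 36 36 ∥ 7e 04 6e ed.
Inner hash: sum = 91+54+54+126+4+110+237 = 676; mod 256 = 164 → a4.
Outer input = (K'⊕opad) ∥ inner = 31 5c 5c ∥ a4.
Outer hash (tag): sum = 49+92+92+164 = 397; mod 256 = 141 → 8d.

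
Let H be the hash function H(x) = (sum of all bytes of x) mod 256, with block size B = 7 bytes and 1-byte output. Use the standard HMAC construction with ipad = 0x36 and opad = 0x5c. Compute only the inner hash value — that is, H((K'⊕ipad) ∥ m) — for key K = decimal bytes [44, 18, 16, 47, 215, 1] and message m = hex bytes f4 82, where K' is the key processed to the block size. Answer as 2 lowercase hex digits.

41

Key decimal bytes [44, 18, 16, 47, 215, 1] = 2c 12 10 2f d7 01 is 6 bytes ≤ B = 7; zero-pad to 7 bytes: K' = 2c 12 10 2f d7 01 00.
K' ⊕ ipad = 1a 24 26 19 e1 37 36.
Inner input = 1a 24 26 19 e1 37 36 ∥ f4 82.
Inner hash: sum = 26+36+38+25+225+55+54+244+130 = 833; mod 256 = 65 → 41.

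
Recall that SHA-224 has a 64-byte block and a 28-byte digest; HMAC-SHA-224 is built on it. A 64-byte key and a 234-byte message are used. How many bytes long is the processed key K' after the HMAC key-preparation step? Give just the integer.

64

Key is 64 ≤ 64 bytes, zero-padded: |K'| = 64.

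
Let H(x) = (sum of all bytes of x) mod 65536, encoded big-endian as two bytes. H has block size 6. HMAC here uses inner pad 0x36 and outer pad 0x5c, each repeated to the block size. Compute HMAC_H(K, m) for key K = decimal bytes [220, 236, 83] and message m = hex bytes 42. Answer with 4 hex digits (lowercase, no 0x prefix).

0263

Key decimal bytes [220, 236, 83] = dc ec 53 is 3 bytes ≤ B = 6; zero-pad to 6 bytes: K' = dc ec 53 00 00 00.
K' ⊕ ipad = ea da 65 36 36 36.  K' ⊕ opad = 80 b0 0f 5c 5c 5c.
Inner input = (K'⊕ipad) ∥ m = ea da 65 36 36 36 ∥ 42.
Inner hash: sum = 234+218+101+54+54+54+66 = 781 → 03 0d.
Outer input = (K'⊕opad) ∥ inner = 80 b0 0f 5c 5c 5c ∥ 03 0d.
Outer hash (tag): sum = 128+176+15+92+92+92+3+13 = 611 → 02 63.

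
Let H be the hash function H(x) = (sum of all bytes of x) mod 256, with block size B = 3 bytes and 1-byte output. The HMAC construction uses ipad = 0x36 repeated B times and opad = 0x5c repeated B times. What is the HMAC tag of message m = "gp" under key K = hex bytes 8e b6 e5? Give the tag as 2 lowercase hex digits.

57

Key hex bytes 8e b6 e5 is exactly B = 3 bytes: K' = 8e b6 e5.
K' ⊕ ipad = b8 80 d3.  K' ⊕ opad = d2 ea b9.
Inner input = (K'⊕ipad) ∥ m = b8 80 d3 ∥ 67 70.
Inner hash: sum = 184+128+211+103+112 = 738; mod 256 = 226 → e2.
Outer input = (K'⊕opad) ∥ inner = d2 ea b9 ∥ e2.
Outer hash (tag): sum = 210+234+185+226 = 855; mod 256 = 87 → 57.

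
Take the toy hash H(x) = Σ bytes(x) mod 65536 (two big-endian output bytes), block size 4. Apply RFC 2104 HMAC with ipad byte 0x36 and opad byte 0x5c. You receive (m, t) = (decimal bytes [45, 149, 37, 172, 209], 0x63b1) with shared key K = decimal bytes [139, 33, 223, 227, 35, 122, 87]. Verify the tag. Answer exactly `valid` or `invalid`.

Key decimal bytes [139, 33, 223, 227, 35, 122, 87] = 8b 21 df e3 23 7a 57 is 7 bytes > B = 4, so hash it first: H(key) = 03 62, then zero-pad to 4 bytes: K' = 03 62 00 00.
K' ⊕ ipad = 35 54 36 36; K' ⊕ opad = 5f 3e 5c 5c.
Inner hash: sum = 53+84+54+54+45+149+37+172+209 = 857 → 03 59.
Outer hash (recomputed tag): sum = 95+62+92+92+3+89 = 433 → 01 b1.
Recomputed tag = 01b1; claimed = 63b1 → mismatch.

invalid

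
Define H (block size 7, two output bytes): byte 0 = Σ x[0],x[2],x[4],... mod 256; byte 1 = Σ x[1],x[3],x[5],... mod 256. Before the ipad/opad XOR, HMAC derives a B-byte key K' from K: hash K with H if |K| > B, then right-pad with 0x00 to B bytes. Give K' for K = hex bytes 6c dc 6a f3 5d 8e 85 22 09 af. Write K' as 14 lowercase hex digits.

c12e0000000000

|K| = 10 > B = 7, so first hash the key.
H(K): even-index sum = 449 mod 256 = 193; odd-index sum = 814 mod 256 = 46 → c1 2e.
Zero-pad H(K) = c1 2e to 7 bytes: K' = c1 2e 00 00 00 00 00.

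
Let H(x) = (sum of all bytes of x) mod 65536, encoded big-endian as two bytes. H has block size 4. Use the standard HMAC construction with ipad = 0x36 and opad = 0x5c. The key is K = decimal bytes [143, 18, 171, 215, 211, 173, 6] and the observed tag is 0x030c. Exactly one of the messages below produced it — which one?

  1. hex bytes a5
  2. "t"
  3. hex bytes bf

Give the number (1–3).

Key decimal bytes [143, 18, 171, 215, 211, 173, 6] = 8f 12 ab d7 d3 ad 06 is 7 bytes > B = 4, so hash it first: H(key) = 03 a9, then zero-pad to 4 bytes: K' = 03 a9 00 00.
K' ⊕ ipad = 35 9f 36 36; K' ⊕ opad = 5f f5 5c 5c.
m1: inner = H(35 9f 36 36 a5) = 01 e5; tag = H(5f f5 5c 5c 01 e5) = 02f2
m2: inner = H(35 9f 36 36 74) = 01 b4; tag = H(5f f5 5c 5c 01 b4) = 02c1
m3: inner = H(35 9f 36 36 bf) = 01 ff; tag = H(5f f5 5c 5c 01 ff) = 030c ← matches

3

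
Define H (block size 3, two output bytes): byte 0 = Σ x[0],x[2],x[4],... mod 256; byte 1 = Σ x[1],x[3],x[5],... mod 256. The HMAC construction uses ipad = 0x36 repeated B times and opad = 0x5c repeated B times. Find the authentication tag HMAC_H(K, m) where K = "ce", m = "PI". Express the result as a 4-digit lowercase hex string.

3e0d

Key "ce" = 63 65 is 2 bytes ≤ B = 3; zero-pad to 3 bytes: K' = 63 65 00.
K' ⊕ ipad = 55 53 36.  K' ⊕ opad = 3f 39 5c.
Inner input = (K'⊕ipad) ∥ m = 55 53 36 ∥ 50 49.
Inner hash: even-index sum = 212 mod 256 = 212; odd-index sum = 163 mod 256 = 163 → d4 a3.
Outer input = (K'⊕opad) ∥ inner = 3f 39 5c ∥ d4 a3.
Outer hash (tag): even-index sum = 318 mod 256 = 62; odd-index sum = 269 mod 256 = 13 → 3e 0d.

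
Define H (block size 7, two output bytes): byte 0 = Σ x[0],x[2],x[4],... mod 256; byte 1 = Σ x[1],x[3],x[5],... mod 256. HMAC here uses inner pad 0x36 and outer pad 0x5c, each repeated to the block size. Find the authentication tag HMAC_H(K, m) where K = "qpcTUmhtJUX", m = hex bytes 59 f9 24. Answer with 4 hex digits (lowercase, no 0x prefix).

Key "qpcTUmhtJUX" = 71 70 63 54 55 6d 68 74 4a 55 58 is 11 bytes > B = 7, so hash it first: H(key) = 33 fa, then zero-pad to 7 bytes: K' = 33 fa 00 00 00 00 00.
K' ⊕ ipad = 05 cc 36 36 36 36 36.  K' ⊕ opad = 6f a6 5c 5c 5c 5c 5c.
Inner input = (K'⊕ipad) ∥ m = 05 cc 36 36 36 36 36 ∥ 59 f9 24.
Inner hash: even-index sum = 416 mod 256 = 160; odd-index sum = 437 mod 256 = 181 → a0 b5.
Outer input = (K'⊕opad) ∥ inner = 6f a6 5c 5c 5c 5c 5c ∥ a0 b5.
Outer hash (tag): even-index sum = 568 mod 256 = 56; odd-index sum = 510 mod 256 = 254 → 38 fe.

38fe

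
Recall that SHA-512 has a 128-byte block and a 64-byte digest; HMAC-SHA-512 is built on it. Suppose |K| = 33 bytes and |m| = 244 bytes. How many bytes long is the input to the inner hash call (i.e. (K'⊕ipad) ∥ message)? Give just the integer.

Key is 33 ≤ 128 bytes, zero-padded: |K'| = 128.
Inner input = (K'⊕ipad) ∥ m → 128 + 244 = 372 bytes.

372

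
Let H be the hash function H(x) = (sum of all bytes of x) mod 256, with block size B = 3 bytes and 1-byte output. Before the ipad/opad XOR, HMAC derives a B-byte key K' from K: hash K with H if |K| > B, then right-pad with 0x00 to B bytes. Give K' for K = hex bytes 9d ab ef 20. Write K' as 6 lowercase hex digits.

570000

|K| = 4 > B = 3, so first hash the key.
H(K): sum = 157+171+239+32 = 599; mod 256 = 87 → 57.
Zero-pad H(K) = 57 to 3 bytes: K' = 57 00 00.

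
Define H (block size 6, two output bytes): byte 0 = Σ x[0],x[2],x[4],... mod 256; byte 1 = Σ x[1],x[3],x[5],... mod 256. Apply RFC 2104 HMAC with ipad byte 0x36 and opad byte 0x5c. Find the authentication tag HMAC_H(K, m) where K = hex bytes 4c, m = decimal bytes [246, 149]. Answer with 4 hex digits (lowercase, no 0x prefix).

Key hex bytes 4c is 1 byte ≤ B = 6; zero-pad to 6 bytes: K' = 4c 00 00 00 00 00.
K' ⊕ ipad = 7a 36 36 36 36 36.  K' ⊕ opad = 10 5c 5c 5c 5c 5c.
Inner input = (K'⊕ipad) ∥ m = 7a 36 36 36 36 36 ∥ f6 95.
Inner hash: even-index sum = 476 mod 256 = 220; odd-index sum = 311 mod 256 = 55 → dc 37.
Outer input = (K'⊕opad) ∥ inner = 10 5c 5c 5c 5c 5c ∥ dc 37.
Outer hash (tag): even-index sum = 420 mod 256 = 164; odd-index sum = 331 mod 256 = 75 → a4 4b.

a44b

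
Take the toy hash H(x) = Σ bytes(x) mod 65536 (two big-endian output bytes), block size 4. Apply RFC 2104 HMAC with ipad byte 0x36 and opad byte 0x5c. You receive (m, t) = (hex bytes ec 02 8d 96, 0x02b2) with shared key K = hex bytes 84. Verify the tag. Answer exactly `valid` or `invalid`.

Key hex bytes 84 is 1 byte ≤ B = 4; zero-pad to 4 bytes: K' = 84 00 00 00.
K' ⊕ ipad = b2 36 36 36; K' ⊕ opad = d8 5c 5c 5c.
Inner hash: sum = 178+54+54+54+236+2+141+150 = 869 → 03 65.
Outer hash (recomputed tag): sum = 216+92+92+92+3+101 = 596 → 02 54.
Recomputed tag = 0254; claimed = 02b2 → mismatch.

invalid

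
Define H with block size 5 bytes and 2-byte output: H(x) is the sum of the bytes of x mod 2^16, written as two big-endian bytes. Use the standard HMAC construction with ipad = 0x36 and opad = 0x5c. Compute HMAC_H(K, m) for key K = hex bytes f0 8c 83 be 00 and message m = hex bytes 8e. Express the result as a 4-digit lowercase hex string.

041d

Key hex bytes f0 8c 83 be 00 is exactly B = 5 bytes: K' = f0 8c 83 be 00.
K' ⊕ ipad = c6 ba b5 88 36.  K' ⊕ opad = ac d0 df e2 5c.
Inner input = (K'⊕ipad) ∥ m = c6 ba b5 88 36 ∥ 8e.
Inner hash: sum = 198+186+181+136+54+142 = 897 → 03 81.
Outer input = (K'⊕opad) ∥ inner = ac d0 df e2 5c ∥ 03 81.
Outer hash (tag): sum = 172+208+223+226+92+3+129 = 1053 → 04 1d.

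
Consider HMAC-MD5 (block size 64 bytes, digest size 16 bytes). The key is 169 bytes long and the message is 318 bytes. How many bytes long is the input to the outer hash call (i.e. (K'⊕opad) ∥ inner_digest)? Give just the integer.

80

Key is 169 > 64 bytes, so it is hashed to 16 bytes then zero-padded to 64: |K'| = 64.
Outer input = (K'⊕opad) ∥ H(inner) → 64 + 16 = 80 bytes.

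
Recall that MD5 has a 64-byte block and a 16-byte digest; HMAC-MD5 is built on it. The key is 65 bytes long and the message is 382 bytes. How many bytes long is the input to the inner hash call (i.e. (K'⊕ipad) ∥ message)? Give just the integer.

446

Key is 65 > 64 bytes, so it is hashed to 16 bytes then zero-padded to 64: |K'| = 64.
Inner input = (K'⊕ipad) ∥ m → 64 + 382 = 446 bytes.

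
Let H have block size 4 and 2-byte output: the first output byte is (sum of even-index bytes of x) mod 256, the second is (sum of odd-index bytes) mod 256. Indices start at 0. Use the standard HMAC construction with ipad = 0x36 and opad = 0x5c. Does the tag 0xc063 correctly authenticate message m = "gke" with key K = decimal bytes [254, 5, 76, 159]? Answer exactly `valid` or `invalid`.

valid

Key decimal bytes [254, 5, 76, 159] = fe 05 4c 9f is exactly B = 4 bytes: K' = fe 05 4c 9f.
K' ⊕ ipad = c8 33 7a a9; K' ⊕ opad = a2 59 10 c3.
Inner hash: even-index sum = 526 mod 256 = 14; odd-index sum = 327 mod 256 = 71 → 0e 47.
Outer hash (recomputed tag): even-index sum = 192 mod 256 = 192; odd-index sum = 355 mod 256 = 99 → c0 63.
Recomputed tag = c063; claimed = c063 → match.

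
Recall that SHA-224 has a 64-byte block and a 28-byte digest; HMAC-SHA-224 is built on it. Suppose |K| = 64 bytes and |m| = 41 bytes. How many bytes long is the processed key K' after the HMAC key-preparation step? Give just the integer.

Key is 64 ≤ 64 bytes, zero-padded: |K'| = 64.

64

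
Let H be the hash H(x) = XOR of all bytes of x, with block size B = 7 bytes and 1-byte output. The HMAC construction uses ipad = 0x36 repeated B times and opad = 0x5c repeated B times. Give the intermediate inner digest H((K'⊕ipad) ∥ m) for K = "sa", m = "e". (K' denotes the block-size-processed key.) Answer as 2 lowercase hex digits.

41

Key "sa" = 73 61 is 2 bytes ≤ B = 7; zero-pad to 7 bytes: K' = 73 61 00 00 00 00 00.
K' ⊕ ipad = 45 57 36 36 36 36 36.
Inner input = 45 57 36 36 36 36 36 ∥ 65.
Inner hash: XOR 45⊕57⊕36⊕36⊕36⊕36⊕36⊕65 = 41.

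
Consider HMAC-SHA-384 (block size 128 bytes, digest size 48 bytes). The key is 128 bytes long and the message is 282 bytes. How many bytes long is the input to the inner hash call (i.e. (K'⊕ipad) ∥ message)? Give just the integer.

410

Key is 128 ≤ 128 bytes, zero-padded: |K'| = 128.
Inner input = (K'⊕ipad) ∥ m → 128 + 282 = 410 bytes.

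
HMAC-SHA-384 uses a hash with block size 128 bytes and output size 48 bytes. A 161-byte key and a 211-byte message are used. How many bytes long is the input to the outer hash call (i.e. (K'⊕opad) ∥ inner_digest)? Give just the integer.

176

Key is 161 > 128 bytes, so it is hashed to 48 bytes then zero-padded to 128: |K'| = 128.
Outer input = (K'⊕opad) ∥ H(inner) → 128 + 48 = 176 bytes.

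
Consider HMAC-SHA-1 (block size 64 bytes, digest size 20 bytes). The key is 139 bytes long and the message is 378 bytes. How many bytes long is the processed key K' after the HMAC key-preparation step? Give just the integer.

Key is 139 > 64 bytes, so it is hashed to 20 bytes then zero-padded to 64: |K'| = 64.

64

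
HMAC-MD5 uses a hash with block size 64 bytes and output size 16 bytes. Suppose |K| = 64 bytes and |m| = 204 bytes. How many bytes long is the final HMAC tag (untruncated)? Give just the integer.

The tag is one MD5 digest: 16 bytes.

16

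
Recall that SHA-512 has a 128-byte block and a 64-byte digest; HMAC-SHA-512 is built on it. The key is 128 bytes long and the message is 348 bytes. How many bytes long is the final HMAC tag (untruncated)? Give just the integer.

64

The tag is one SHA-512 digest: 64 bytes.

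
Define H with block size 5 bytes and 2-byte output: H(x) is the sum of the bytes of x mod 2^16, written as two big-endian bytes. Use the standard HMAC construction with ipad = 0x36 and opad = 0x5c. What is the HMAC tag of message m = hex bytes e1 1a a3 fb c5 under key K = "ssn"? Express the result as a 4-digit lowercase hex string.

Key "ssn" = 73 73 6e is 3 bytes ≤ B = 5; zero-pad to 5 bytes: K' = 73 73 6e 00 00.
K' ⊕ ipad = 45 45 58 36 36.  K' ⊕ opad = 2f 2f 32 5c 5c.
Inner input = (K'⊕ipad) ∥ m = 45 45 58 36 36 ∥ e1 1a a3 fb c5.
Inner hash: sum = 69+69+88+54+54+225+26+163+251+197 = 1196 → 04 ac.
Outer input = (K'⊕opad) ∥ inner = 2f 2f 32 5c 5c ∥ 04 ac.
Outer hash (tag): sum = 47+47+50+92+92+4+172 = 504 → 01 f8.

01f8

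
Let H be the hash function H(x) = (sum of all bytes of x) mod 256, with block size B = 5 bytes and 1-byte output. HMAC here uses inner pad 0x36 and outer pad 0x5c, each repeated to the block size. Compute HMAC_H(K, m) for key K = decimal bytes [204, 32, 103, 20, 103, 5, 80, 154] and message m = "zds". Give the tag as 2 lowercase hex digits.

Key decimal bytes [204, 32, 103, 20, 103, 5, 80, 154] = cc 20 67 14 67 05 50 9a is 8 bytes > B = 5, so hash it first: H(key) = bd, then zero-pad to 5 bytes: K' = bd 00 00 00 00.
K' ⊕ ipad = 8b 36 36 36 36.  K' ⊕ opad = e1 5c 5c 5c 5c.
Inner input = (K'⊕ipad) ∥ m = 8b 36 36 36 36 ∥ 7a 64 73.
Inner hash: sum = 139+54+54+54+54+122+100+115 = 692; mod 256 = 180 → b4.
Outer input = (K'⊕opad) ∥ inner = e1 5c 5c 5c 5c ∥ b4.
Outer hash (tag): sum = 225+92+92+92+92+180 = 773; mod 256 = 5 → 05.

05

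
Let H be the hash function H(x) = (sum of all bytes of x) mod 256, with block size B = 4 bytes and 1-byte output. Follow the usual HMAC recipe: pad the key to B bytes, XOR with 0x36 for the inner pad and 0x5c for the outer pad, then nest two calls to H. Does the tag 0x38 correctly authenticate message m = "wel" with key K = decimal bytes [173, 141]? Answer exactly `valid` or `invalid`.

Key decimal bytes [173, 141] = ad 8d is 2 bytes ≤ B = 4; zero-pad to 4 bytes: K' = ad 8d 00 00.
K' ⊕ ipad = 9b bb 36 36; K' ⊕ opad = f1 d1 5c 5c.
Inner hash: sum = 155+187+54+54+119+101+108 = 778; mod 256 = 10 → 0a.
Outer hash (recomputed tag): sum = 241+209+92+92+10 = 644; mod 256 = 132 → 84.
Recomputed tag = 84; claimed = 38 → mismatch.

invalid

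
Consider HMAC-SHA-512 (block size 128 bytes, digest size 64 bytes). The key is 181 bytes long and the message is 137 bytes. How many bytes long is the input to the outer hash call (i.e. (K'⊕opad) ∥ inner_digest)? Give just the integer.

192

Key is 181 > 128 bytes, so it is hashed to 64 bytes then zero-padded to 128: |K'| = 128.
Outer input = (K'⊕opad) ∥ H(inner) → 128 + 64 = 192 bytes.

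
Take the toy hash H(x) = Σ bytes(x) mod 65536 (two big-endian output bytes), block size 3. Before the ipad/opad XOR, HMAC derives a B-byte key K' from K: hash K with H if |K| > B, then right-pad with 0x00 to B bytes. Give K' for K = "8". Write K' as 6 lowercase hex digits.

Key "8" = 38 is 1 byte ≤ B = 3; zero-pad to 3 bytes: K' = 38 00 00.

380000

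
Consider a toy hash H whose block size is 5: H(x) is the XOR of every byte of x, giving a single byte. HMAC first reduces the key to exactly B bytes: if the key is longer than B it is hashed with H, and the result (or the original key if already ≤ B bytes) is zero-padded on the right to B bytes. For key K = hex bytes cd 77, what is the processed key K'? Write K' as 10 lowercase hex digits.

Key hex bytes cd 77 is 2 bytes ≤ B = 5; zero-pad to 5 bytes: K' = cd 77 00 00 00.

cd77000000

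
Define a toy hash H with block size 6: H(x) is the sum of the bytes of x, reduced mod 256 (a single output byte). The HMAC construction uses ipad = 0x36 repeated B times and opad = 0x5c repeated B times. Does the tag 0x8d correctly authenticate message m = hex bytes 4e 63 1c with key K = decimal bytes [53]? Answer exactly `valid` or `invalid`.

invalid

Key decimal bytes [53] = 35 is 1 byte ≤ B = 6; zero-pad to 6 bytes: K' = 35 00 00 00 00 00.
K' ⊕ ipad = 03 36 36 36 36 36; K' ⊕ opad = 69 5c 5c 5c 5c 5c.
Inner hash: sum = 3+54+54+54+54+54+78+99+28 = 478; mod 256 = 222 → de.
Outer hash (recomputed tag): sum = 105+92+92+92+92+92+222 = 787; mod 256 = 19 → 13.
Recomputed tag = 13; claimed = 8d → mismatch.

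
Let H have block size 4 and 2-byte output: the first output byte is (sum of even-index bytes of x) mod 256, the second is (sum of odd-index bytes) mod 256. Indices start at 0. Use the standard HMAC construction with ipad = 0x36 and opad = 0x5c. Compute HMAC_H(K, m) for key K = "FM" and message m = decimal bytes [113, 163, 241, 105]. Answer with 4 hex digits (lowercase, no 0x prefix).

Key "FM" = 46 4d is 2 bytes ≤ B = 4; zero-pad to 4 bytes: K' = 46 4d 00 00.
K' ⊕ ipad = 70 7b 36 36.  K' ⊕ opad = 1a 11 5c 5c.
Inner input = (K'⊕ipad) ∥ m = 70 7b 36 36 ∥ 71 a3 f1 69.
Inner hash: even-index sum = 520 mod 256 = 8; odd-index sum = 445 mod 256 = 189 → 08 bd.
Outer input = (K'⊕opad) ∥ inner = 1a 11 5c 5c ∥ 08 bd.
Outer hash (tag): even-index sum = 126 mod 256 = 126; odd-index sum = 298 mod 256 = 42 → 7e 2a.

7e2a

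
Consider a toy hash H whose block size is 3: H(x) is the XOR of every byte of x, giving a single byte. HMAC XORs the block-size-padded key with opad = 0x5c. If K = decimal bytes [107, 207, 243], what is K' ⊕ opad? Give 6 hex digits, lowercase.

Key decimal bytes [107, 207, 243] = 6b cf f3 is exactly B = 3 bytes: K' = 6b cf f3.
XOR each byte with 0x5c: 6b⊕5c=37, cf⊕5c=93, f3⊕5c=af.

3793af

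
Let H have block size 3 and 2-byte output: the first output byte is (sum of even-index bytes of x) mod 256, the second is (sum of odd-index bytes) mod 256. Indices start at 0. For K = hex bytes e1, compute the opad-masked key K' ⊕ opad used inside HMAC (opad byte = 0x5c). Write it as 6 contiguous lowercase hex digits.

Key hex bytes e1 is 1 byte ≤ B = 3; zero-pad to 3 bytes: K' = e1 00 00.
XOR each byte with 0x5c: e1⊕5c=bd, 00⊕5c=5c, 00⊕5c=5c.

bd5c5c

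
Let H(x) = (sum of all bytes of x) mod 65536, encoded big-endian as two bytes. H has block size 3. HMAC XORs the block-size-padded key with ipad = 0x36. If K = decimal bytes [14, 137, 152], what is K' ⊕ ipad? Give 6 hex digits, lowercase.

Key decimal bytes [14, 137, 152] = 0e 89 98 is exactly B = 3 bytes: K' = 0e 89 98.
XOR each byte with 0x36: 0e⊕36=38, 89⊕36=bf, 98⊕36=ae.

38bfae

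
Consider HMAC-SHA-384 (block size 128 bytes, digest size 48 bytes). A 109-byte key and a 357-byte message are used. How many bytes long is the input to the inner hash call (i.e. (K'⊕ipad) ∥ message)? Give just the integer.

485

Key is 109 ≤ 128 bytes, zero-padded: |K'| = 128.
Inner input = (K'⊕ipad) ∥ m → 128 + 357 = 485 bytes.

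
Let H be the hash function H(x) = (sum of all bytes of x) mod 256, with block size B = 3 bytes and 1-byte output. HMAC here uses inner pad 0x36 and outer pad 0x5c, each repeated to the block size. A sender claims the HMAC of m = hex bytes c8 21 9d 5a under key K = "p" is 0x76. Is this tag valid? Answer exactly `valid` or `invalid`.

Key "p" = 70 is 1 byte ≤ B = 3; zero-pad to 3 bytes: K' = 70 00 00.
K' ⊕ ipad = 46 36 36; K' ⊕ opad = 2c 5c 5c.
Inner hash: sum = 70+54+54+200+33+157+90 = 658; mod 256 = 146 → 92.
Outer hash (recomputed tag): sum = 44+92+92+146 = 374; mod 256 = 118 → 76.
Recomputed tag = 76; claimed = 76 → match.

valid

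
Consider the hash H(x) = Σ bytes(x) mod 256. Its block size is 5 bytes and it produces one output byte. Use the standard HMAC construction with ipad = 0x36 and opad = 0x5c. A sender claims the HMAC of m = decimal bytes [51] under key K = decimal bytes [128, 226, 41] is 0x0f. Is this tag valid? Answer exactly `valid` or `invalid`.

valid

Key decimal bytes [128, 226, 41] = 80 e2 29 is 3 bytes ≤ B = 5; zero-pad to 5 bytes: K' = 80 e2 29 00 00.
K' ⊕ ipad = b6 d4 1f 36 36; K' ⊕ opad = dc be 75 5c 5c.
Inner hash: sum = 182+212+31+54+54+51 = 584; mod 256 = 72 → 48.
Outer hash (recomputed tag): sum = 220+190+117+92+92+72 = 783; mod 256 = 15 → 0f.
Recomputed tag = 0f; claimed = 0f → match.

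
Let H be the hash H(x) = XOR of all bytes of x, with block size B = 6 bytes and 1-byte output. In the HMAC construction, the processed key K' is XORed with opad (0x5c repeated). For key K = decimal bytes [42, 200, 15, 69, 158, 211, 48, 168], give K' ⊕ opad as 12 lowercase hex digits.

215c5c5c5c5c

Key decimal bytes [42, 200, 15, 69, 158, 211, 48, 168] = 2a c8 0f 45 9e d3 30 a8 is 8 bytes > B = 6, so hash it first: H(key) = 7d, then zero-pad to 6 bytes: K' = 7d 00 00 00 00 00.
XOR each byte with 0x5c: 7d⊕5c=21, 00⊕5c=5c, 00⊕5c=5c, 00⊕5c=5c, 00⊕5c=5c, 00⊕5c=5c.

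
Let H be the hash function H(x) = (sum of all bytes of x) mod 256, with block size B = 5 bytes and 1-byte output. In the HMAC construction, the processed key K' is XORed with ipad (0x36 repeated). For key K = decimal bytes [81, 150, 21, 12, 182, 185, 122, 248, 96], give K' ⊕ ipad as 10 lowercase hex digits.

Key decimal bytes [81, 150, 21, 12, 182, 185, 122, 248, 96] = 51 96 15 0c b6 b9 7a f8 60 is 9 bytes > B = 5, so hash it first: H(key) = 49, then zero-pad to 5 bytes: K' = 49 00 00 00 00.
XOR each byte with 0x36: 49⊕36=7f, 00⊕36=36, 00⊕36=36, 00⊕36=36, 00⊕36=36.

7f36363636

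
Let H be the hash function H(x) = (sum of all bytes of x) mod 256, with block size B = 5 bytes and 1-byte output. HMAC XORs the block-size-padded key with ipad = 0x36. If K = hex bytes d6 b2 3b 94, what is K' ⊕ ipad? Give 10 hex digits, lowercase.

e0840da236

Key hex bytes d6 b2 3b 94 is 4 bytes ≤ B = 5; zero-pad to 5 bytes: K' = d6 b2 3b 94 00.
XOR each byte with 0x36: d6⊕36=e0, b2⊕36=84, 3b⊕36=0d, 94⊕36=a2, 00⊕36=36.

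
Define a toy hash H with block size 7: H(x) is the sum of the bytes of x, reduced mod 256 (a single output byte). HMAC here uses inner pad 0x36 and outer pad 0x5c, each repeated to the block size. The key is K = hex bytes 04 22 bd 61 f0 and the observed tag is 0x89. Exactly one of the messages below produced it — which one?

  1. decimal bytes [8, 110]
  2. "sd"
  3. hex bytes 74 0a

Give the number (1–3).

2

Key hex bytes 04 22 bd 61 f0 is 5 bytes ≤ B = 7; zero-pad to 7 bytes: K' = 04 22 bd 61 f0 00 00.
K' ⊕ ipad = 32 14 8b 57 c6 36 36; K' ⊕ opad = 58 7e e1 3d ac 5c 5c.
m1: inner = H(32 14 8b 57 c6 36 36 08 6e) = d0; tag = H(58 7e e1 3d ac 5c 5c d0) = 28
m2: inner = H(32 14 8b 57 c6 36 36 73 64) = 31; tag = H(58 7e e1 3d ac 5c 5c 31) = 89 ← matches
m3: inner = H(32 14 8b 57 c6 36 36 74 0a) = d8; tag = H(58 7e e1 3d ac 5c 5c d8) = 30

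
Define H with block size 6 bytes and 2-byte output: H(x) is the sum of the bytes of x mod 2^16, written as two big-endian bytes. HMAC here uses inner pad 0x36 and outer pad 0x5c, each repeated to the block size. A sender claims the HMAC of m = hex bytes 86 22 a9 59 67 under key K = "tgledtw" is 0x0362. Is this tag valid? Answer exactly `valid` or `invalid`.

valid

Key "tgledtw" = 74 67 6c 65 64 74 77 is 7 bytes > B = 6, so hash it first: H(key) = 02 fb, then zero-pad to 6 bytes: K' = 02 fb 00 00 00 00.
K' ⊕ ipad = 34 cd 36 36 36 36; K' ⊕ opad = 5e a7 5c 5c 5c 5c.
Inner hash: sum = 52+205+54+54+54+54+134+34+169+89+103 = 1002 → 03 ea.
Outer hash (recomputed tag): sum = 94+167+92+92+92+92+3+234 = 866 → 03 62.
Recomputed tag = 0362; claimed = 0362 → match.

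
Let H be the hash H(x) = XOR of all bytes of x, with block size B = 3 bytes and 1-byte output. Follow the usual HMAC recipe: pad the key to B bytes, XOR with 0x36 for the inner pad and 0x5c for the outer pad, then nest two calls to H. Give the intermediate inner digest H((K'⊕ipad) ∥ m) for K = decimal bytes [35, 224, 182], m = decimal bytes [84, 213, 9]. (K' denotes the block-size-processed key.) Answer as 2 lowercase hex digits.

cb

Key decimal bytes [35, 224, 182] = 23 e0 b6 is exactly B = 3 bytes: K' = 23 e0 b6.
K' ⊕ ipad = 15 d6 80.
Inner input = 15 d6 80 ∥ 54 d5 09.
Inner hash: XOR 15⊕d6⊕80⊕54⊕d5⊕09 = cb.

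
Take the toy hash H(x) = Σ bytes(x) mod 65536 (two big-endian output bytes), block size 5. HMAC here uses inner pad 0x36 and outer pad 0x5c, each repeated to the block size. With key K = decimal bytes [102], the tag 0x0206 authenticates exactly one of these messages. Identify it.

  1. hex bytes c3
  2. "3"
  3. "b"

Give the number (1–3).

Key decimal bytes [102] = 66 is 1 byte ≤ B = 5; zero-pad to 5 bytes: K' = 66 00 00 00 00.
K' ⊕ ipad = 50 36 36 36 36; K' ⊕ opad = 3a 5c 5c 5c 5c.
m1: inner = H(50 36 36 36 36 c3) = 01 eb; tag = H(3a 5c 5c 5c 5c 01 eb) = 0296
m2: inner = H(50 36 36 36 36 33) = 01 5b; tag = H(3a 5c 5c 5c 5c 01 5b) = 0206 ← matches
m3: inner = H(50 36 36 36 36 62) = 01 8a; tag = H(3a 5c 5c 5c 5c 01 8a) = 0235

2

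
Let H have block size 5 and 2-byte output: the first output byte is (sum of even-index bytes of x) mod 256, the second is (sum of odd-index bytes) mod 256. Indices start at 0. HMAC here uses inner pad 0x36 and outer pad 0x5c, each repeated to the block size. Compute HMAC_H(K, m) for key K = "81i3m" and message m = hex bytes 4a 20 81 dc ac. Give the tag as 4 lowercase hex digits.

Key "81i3m" = 38 31 69 33 6d is exactly B = 5 bytes: K' = 38 31 69 33 6d.
K' ⊕ ipad = 0e 07 5f 05 5b.  K' ⊕ opad = 64 6d 35 6f 31.
Inner input = (K'⊕ipad) ∥ m = 0e 07 5f 05 5b ∥ 4a 20 81 dc ac.
Inner hash: even-index sum = 452 mod 256 = 196; odd-index sum = 387 mod 256 = 131 → c4 83.
Outer input = (K'⊕opad) ∥ inner = 64 6d 35 6f 31 ∥ c4 83.
Outer hash (tag): even-index sum = 333 mod 256 = 77; odd-index sum = 416 mod 256 = 160 → 4d a0.

4da0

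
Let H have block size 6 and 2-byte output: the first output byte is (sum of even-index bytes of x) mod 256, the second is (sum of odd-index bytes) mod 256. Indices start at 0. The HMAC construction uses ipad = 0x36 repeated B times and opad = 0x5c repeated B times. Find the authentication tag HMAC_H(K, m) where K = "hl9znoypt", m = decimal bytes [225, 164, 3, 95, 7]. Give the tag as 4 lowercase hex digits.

79b3

Key "hl9znoypt" = 68 6c 39 7a 6e 6f 79 70 74 is 9 bytes > B = 6, so hash it first: H(key) = fc c5, then zero-pad to 6 bytes: K' = fc c5 00 00 00 00.
K' ⊕ ipad = ca f3 36 36 36 36.  K' ⊕ opad = a0 99 5c 5c 5c 5c.
Inner input = (K'⊕ipad) ∥ m = ca f3 36 36 36 36 ∥ e1 a4 03 5f 07.
Inner hash: even-index sum = 545 mod 256 = 33; odd-index sum = 610 mod 256 = 98 → 21 62.
Outer input = (K'⊕opad) ∥ inner = a0 99 5c 5c 5c 5c ∥ 21 62.
Outer hash (tag): even-index sum = 377 mod 256 = 121; odd-index sum = 435 mod 256 = 179 → 79 b3.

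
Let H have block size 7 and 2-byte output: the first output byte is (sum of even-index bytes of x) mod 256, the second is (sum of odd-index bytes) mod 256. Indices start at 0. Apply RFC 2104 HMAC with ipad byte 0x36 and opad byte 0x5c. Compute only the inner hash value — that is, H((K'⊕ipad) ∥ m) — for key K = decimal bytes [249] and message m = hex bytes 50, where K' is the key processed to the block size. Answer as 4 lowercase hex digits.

Key decimal bytes [249] = f9 is 1 byte ≤ B = 7; zero-pad to 7 bytes: K' = f9 00 00 00 00 00 00.
K' ⊕ ipad = cf 36 36 36 36 36 36.
Inner input = cf 36 36 36 36 36 36 ∥ 50.
Inner hash: even-index sum = 369 mod 256 = 113; odd-index sum = 242 mod 256 = 242 → 71 f2.

71f2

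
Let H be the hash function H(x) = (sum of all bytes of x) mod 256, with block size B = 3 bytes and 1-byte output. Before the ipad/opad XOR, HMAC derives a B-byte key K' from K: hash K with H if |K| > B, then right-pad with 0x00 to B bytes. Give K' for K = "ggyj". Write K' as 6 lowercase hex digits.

|K| = 4 > B = 3, so first hash the key.
H(K): sum = 103+103+121+106 = 433; mod 256 = 177 → b1.
Zero-pad H(K) = b1 to 3 bytes: K' = b1 00 00.

b10000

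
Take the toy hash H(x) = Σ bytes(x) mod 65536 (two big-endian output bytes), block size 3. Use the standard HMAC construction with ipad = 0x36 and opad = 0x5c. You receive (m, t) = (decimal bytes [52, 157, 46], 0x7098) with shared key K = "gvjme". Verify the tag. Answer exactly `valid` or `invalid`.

Key "gvjme" = 67 76 6a 6d 65 is 5 bytes > B = 3, so hash it first: H(key) = 02 19, then zero-pad to 3 bytes: K' = 02 19 00.
K' ⊕ ipad = 34 2f 36; K' ⊕ opad = 5e 45 5c.
Inner hash: sum = 52+47+54+52+157+46 = 408 → 01 98.
Outer hash (recomputed tag): sum = 94+69+92+1+152 = 408 → 01 98.
Recomputed tag = 0198; claimed = 7098 → mismatch.

invalid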